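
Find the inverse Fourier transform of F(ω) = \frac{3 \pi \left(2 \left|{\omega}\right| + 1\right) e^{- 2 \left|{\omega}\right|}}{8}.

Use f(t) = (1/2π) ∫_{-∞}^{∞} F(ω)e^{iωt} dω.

f(t) = \frac{6}{\left(t^{2} + 4\right)^{2}}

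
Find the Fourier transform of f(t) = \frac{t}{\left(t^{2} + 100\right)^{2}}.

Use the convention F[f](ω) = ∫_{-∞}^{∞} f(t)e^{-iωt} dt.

F(ω) = - \frac{i \pi \omega e^{- 10 \left|{\omega}\right|}}{20}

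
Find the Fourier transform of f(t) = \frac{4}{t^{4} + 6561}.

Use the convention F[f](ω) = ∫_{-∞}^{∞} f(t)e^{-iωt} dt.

F(ω) = \frac{4 \pi e^{- \frac{9 \sqrt{2} \left|{\omega}\right|}{2}} \sin{\left(\frac{9 \sqrt{2} \left|{\omega}\right|}{2} + \frac{\pi}{4} \right)}}{729}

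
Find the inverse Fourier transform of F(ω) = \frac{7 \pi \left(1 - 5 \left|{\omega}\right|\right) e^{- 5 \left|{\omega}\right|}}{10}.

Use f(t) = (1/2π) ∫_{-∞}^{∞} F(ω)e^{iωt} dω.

f(t) = \frac{7 t^{2}}{\left(t^{2} + 25\right)^{2}}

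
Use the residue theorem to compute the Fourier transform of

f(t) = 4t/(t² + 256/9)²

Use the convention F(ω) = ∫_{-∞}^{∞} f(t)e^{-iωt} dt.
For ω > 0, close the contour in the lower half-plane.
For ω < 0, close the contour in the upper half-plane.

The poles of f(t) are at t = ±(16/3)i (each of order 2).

Let g(z) = f(z)e^{-iωz}; for large |z| the factor e^{-iωz} decays in the lower half-plane when ω > 0 and in the upper half-plane when ω < 0.

Case ω > 0 (lower half-plane, clockwise contour ⇒ F(ω) = -2πi·ΣRes):
  Res_{z = - \frac{16 i}{3}} g(z) = \frac{3 \omega e^{- \frac{16 \omega}{3}}}{16} (pole of order 2)
  F(ω) = -2πi·ΣRes = - \frac{3 i \pi \omega e^{- \frac{16 \omega}{3}}}{8}

Case ω < 0 (upper half-plane, counterclockwise contour ⇒ F(ω) = +2πi·ΣRes):
  Res_{z = \frac{16 i}{3}} g(z) = - \frac{3 \omega e^{\frac{16 \omega}{3}}}{16} (pole of order 2)
  F(ω) = 2πi·ΣRes = - \frac{3 i \pi \omega e^{\frac{16 \omega}{3}}}{8}

Both cases combine into a single formula in |ω|:

F(ω) = - \frac{3 i \pi \omega e^{- \frac{16 \left|{\omega}\right|}{3}}}{8}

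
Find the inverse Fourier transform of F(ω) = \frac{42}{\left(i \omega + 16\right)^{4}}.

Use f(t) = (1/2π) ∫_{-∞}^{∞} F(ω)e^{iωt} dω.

f(t) = 7 t^{3} e^{- 16 t} u\left(t\right)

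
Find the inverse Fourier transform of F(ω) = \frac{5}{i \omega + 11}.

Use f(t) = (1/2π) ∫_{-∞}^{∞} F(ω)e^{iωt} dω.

f(t) = 5 e^{- 11 t} u\left(t\right)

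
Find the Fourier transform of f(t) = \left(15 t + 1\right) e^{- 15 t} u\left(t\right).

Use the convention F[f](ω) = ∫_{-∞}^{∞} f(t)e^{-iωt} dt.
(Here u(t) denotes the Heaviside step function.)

F(ω) = \frac{- i \omega - 30}{\omega^{2} - 30 i \omega - 225}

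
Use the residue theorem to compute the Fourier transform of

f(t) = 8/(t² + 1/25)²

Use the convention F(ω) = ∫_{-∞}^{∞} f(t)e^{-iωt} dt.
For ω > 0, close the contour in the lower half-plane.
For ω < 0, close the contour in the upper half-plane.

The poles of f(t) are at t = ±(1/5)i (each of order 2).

Let g(z) = f(z)e^{-iωz}; for large |z| the factor e^{-iωz} decays in the lower half-plane when ω > 0 and in the upper half-plane when ω < 0.

Case ω > 0 (lower half-plane, clockwise contour ⇒ F(ω) = -2πi·ΣRes):
  Res_{z = - \frac{i}{5}} g(z) = 50 i \left(\omega + 5\right) e^{- \frac{\omega}{5}} (pole of order 2)
  F(ω) = -2πi·ΣRes = 100 \pi \left(\omega + 5\right) e^{- \frac{\omega}{5}}

Case ω < 0 (upper half-plane, counterclockwise contour ⇒ F(ω) = +2πi·ΣRes):
  Res_{z = \frac{i}{5}} g(z) = 50 i \left(\omega - 5\right) e^{\frac{\omega}{5}} (pole of order 2)
  F(ω) = 2πi·ΣRes = 100 \pi \left(5 - \omega\right) e^{\frac{\omega}{5}}

Both cases combine into a single formula in |ω|:

F(ω) = 100 \pi \left(\left|{\omega}\right| + 5\right) e^{- \frac{\left|{\omega}\right|}{5}}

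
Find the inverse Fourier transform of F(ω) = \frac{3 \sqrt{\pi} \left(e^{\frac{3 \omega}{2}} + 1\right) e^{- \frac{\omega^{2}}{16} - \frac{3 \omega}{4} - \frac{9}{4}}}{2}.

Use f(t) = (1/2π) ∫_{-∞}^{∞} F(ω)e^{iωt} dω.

f(t) = 6 e^{- 4 t^{2}} \cos{\left(6 t \right)}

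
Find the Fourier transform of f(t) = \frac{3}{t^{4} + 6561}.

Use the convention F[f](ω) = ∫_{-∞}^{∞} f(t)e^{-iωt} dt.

F(ω) = \frac{\pi e^{- \frac{9 \sqrt{2} \left|{\omega}\right|}{2}} \sin{\left(\frac{9 \sqrt{2} \left|{\omega}\right|}{2} + \frac{\pi}{4} \right)}}{243}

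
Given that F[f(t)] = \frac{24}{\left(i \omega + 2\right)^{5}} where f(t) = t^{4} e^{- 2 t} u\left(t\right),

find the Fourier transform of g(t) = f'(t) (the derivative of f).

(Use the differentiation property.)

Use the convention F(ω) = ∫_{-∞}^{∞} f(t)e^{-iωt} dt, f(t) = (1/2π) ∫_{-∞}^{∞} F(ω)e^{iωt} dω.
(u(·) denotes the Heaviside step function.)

F[g](ω) = \frac{24 i \omega}{\left(i \omega + 2\right)^{5}}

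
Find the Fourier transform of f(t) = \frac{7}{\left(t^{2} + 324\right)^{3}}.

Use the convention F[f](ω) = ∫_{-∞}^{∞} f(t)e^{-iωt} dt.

F(ω) = \frac{7 \pi \left(108 \omega^{2} + 18 \left|{\omega}\right| + 1\right) e^{- 18 \left|{\omega}\right|}}{5038848}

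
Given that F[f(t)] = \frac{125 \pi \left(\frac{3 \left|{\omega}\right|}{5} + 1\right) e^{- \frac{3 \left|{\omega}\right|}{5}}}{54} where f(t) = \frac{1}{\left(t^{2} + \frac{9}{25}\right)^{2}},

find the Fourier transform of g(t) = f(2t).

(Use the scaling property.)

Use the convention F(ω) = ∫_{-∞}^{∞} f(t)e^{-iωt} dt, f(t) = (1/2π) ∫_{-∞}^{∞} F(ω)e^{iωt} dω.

F[g](ω) = \frac{25 \pi \left(3 \left|{\omega}\right| + 10\right) e^{- \frac{3 \left|{\omega}\right|}{10}}}{216}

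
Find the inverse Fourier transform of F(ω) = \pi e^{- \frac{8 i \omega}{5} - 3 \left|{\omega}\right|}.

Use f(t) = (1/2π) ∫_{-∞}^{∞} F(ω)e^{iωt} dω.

f(t) = \frac{3}{\left(t - \frac{8}{5}\right)^{2} + 9}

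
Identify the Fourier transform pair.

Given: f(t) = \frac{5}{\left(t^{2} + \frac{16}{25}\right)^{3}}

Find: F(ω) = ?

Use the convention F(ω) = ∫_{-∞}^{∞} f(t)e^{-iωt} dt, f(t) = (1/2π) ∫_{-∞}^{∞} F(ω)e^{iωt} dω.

F(ω) = \frac{625 \pi \left(16 \omega^{2} + 60 \left|{\omega}\right| + 75\right) e^{- \frac{4 \left|{\omega}\right|}{5}}}{8192}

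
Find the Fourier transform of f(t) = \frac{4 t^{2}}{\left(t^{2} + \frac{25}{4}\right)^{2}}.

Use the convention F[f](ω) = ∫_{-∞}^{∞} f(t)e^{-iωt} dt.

F(ω) = \frac{2 \pi \left(2 - 5 \left|{\omega}\right|\right) e^{- \frac{5 \left|{\omega}\right|}{2}}}{5}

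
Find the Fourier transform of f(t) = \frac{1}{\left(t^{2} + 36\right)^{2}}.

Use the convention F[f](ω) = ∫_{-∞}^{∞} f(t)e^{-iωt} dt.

F(ω) = \frac{\pi \left(6 \left|{\omega}\right| + 1\right) e^{- 6 \left|{\omega}\right|}}{432}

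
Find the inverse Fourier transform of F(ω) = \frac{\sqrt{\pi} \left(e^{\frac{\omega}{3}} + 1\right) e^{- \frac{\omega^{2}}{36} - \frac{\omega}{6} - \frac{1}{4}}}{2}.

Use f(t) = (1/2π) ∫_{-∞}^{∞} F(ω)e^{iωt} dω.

f(t) = 3 e^{- 9 t^{2}} \cos{\left(3 t \right)}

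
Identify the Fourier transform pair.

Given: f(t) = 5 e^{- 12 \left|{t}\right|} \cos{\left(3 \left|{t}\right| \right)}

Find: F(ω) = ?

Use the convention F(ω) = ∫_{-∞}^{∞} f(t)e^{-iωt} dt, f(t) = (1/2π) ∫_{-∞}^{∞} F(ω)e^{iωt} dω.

F(ω) = \frac{120 \left(\omega^{2} + 153\right)}{\omega^{4} + 270 \omega^{2} + 23409}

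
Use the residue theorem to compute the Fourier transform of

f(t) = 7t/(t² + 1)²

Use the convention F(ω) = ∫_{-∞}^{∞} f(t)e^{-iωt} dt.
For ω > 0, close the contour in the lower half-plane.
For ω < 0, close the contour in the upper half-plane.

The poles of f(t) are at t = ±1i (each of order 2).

Let g(z) = f(z)e^{-iωz}; for large |z| the factor e^{-iωz} decays in the lower half-plane when ω > 0 and in the upper half-plane when ω < 0.

Case ω > 0 (lower half-plane, clockwise contour ⇒ F(ω) = -2πi·ΣRes):
  Res_{z = - i} g(z) = \frac{7 \omega e^{- \omega}}{4} (pole of order 2)
  F(ω) = -2πi·ΣRes = - \frac{7 i \pi \omega e^{- \omega}}{2}

Case ω < 0 (upper half-plane, counterclockwise contour ⇒ F(ω) = +2πi·ΣRes):
  Res_{z = i} g(z) = - \frac{7 \omega e^{\omega}}{4} (pole of order 2)
  F(ω) = 2πi·ΣRes = - \frac{7 i \pi \omega e^{\omega}}{2}

Both cases combine into a single formula in |ω|:

F(ω) = - \frac{7 i \pi \omega e^{- \left|{\omega}\right|}}{2}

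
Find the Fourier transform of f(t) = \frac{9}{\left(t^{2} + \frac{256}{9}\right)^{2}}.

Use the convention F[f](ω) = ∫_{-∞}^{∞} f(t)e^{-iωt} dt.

F(ω) = \frac{81 \pi \left(16 \left|{\omega}\right| + 3\right) e^{- \frac{16 \left|{\omega}\right|}{3}}}{8192}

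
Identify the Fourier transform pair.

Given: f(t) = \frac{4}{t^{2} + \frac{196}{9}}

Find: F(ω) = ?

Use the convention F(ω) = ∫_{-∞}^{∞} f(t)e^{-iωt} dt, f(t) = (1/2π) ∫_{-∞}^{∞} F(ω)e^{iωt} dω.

F(ω) = \frac{6 \pi e^{- \frac{14 \left|{\omega}\right|}{3}}}{7}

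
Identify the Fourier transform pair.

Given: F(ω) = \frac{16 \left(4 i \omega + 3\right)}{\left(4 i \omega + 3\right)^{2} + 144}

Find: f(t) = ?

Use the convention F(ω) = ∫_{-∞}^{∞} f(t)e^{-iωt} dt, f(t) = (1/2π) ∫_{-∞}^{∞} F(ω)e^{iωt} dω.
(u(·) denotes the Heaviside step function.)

f(t) = 4 e^{- \frac{3 t}{4}} \cos{\left(3 t \right)} u\left(t\right)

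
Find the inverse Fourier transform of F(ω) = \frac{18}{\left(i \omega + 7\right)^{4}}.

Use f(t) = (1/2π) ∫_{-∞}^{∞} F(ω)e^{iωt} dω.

f(t) = 3 t^{3} e^{- 7 t} u\left(t\right)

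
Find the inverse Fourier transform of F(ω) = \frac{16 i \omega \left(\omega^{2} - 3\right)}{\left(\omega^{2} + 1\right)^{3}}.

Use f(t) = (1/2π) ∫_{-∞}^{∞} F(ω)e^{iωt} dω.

f(t) = 4 t e^{- \left|{t}\right|} \left|{t}\right|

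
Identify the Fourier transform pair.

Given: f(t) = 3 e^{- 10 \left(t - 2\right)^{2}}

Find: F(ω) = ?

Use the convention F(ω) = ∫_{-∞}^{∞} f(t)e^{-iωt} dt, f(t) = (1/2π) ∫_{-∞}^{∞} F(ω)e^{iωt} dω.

F(ω) = \frac{3 \sqrt{10} \sqrt{\pi} e^{- \frac{\omega \left(\omega + 80 i\right)}{40}}}{10}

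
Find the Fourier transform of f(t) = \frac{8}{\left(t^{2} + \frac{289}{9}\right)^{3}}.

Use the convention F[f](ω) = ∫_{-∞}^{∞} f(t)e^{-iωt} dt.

F(ω) = \frac{27 \pi \left(289 \omega^{2} + 153 \left|{\omega}\right| + 27\right) e^{- \frac{17 \left|{\omega}\right|}{3}}}{1419857}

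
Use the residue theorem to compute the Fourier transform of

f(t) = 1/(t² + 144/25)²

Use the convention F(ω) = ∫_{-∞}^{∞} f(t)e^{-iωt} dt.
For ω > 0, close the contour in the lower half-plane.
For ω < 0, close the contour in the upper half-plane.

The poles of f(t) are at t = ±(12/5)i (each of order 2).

Let g(z) = f(z)e^{-iωz}; for large |z| the factor e^{-iωz} decays in the lower half-plane when ω > 0 and in the upper half-plane when ω < 0.

Case ω > 0 (lower half-plane, clockwise contour ⇒ F(ω) = -2πi·ΣRes):
  Res_{z = - \frac{12 i}{5}} g(z) = \frac{25 i \left(12 \omega + 5\right) e^{- \frac{12 \omega}{5}}}{6912} (pole of order 2)
  F(ω) = -2πi·ΣRes = \frac{25 \pi \left(12 \omega + 5\right) e^{- \frac{12 \omega}{5}}}{3456}

Case ω < 0 (upper half-plane, counterclockwise contour ⇒ F(ω) = +2πi·ΣRes):
  Res_{z = \frac{12 i}{5}} g(z) = \frac{25 i \left(12 \omega - 5\right) e^{\frac{12 \omega}{5}}}{6912} (pole of order 2)
  F(ω) = 2πi·ΣRes = \frac{25 \pi \left(5 - 12 \omega\right) e^{\frac{12 \omega}{5}}}{3456}

Both cases combine into a single formula in |ω|:

F(ω) = \frac{25 \pi \left(12 \left|{\omega}\right| + 5\right) e^{- \frac{12 \left|{\omega}\right|}{5}}}{3456}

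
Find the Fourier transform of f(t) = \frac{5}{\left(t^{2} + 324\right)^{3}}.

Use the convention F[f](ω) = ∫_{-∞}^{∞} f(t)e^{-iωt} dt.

F(ω) = \frac{5 \pi \left(108 \omega^{2} + 18 \left|{\omega}\right| + 1\right) e^{- 18 \left|{\omega}\right|}}{5038848}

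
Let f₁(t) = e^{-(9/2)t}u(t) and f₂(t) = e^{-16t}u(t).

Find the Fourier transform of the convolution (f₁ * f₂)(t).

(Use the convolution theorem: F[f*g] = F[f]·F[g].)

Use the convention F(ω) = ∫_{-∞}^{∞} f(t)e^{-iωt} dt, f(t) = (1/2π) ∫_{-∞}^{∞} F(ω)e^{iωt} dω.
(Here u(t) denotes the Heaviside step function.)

F[f₁*f₂](ω) = \frac{2}{\left(i \omega + 16\right) \left(2 i \omega + 9\right)}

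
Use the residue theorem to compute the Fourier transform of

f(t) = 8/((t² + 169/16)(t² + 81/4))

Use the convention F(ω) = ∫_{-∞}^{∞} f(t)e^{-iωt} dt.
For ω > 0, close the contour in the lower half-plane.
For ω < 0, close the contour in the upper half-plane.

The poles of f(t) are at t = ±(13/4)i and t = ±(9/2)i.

Let g(z) = f(z)e^{-iωz}; for large |z| the factor e^{-iωz} decays in the lower half-plane when ω > 0 and in the upper half-plane when ω < 0.

Case ω > 0 (lower half-plane, clockwise contour ⇒ F(ω) = -2πi·ΣRes):
  Res_{z = - \frac{13 i}{4}} g(z) = \frac{256 i e^{- \frac{13 \omega}{4}}}{2015}
  Res_{z = - \frac{9 i}{2}} g(z) = - \frac{128 i e^{- \frac{9 \omega}{2}}}{1395}
  F(ω) = -2πi·ΣRes = - \frac{256 \pi e^{- \frac{9 \omega}{2}}}{1395} + \frac{512 \pi e^{- \frac{13 \omega}{4}}}{2015}

Case ω < 0 (upper half-plane, counterclockwise contour ⇒ F(ω) = +2πi·ΣRes):
  Res_{z = \frac{13 i}{4}} g(z) = - \frac{256 i e^{\frac{13 \omega}{4}}}{2015}
  Res_{z = \frac{9 i}{2}} g(z) = \frac{128 i e^{\frac{9 \omega}{2}}}{1395}
  F(ω) = 2πi·ΣRes = \frac{256 \pi \left(18 e^{\frac{13 \omega}{4}} - 13 e^{\frac{9 \omega}{2}}\right)}{18135}

Both cases combine into a single formula in |ω|:

F(ω) = - \frac{256 \pi e^{- \frac{9 \left|{\omega}\right|}{2}}}{1395} + \frac{512 \pi e^{- \frac{13 \left|{\omega}\right|}{4}}}{2015}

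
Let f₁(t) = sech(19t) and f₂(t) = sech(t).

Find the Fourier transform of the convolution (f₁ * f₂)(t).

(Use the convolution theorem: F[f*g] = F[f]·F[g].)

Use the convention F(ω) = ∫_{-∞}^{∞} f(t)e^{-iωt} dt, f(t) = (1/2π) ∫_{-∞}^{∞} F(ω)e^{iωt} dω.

F[f₁*f₂](ω) = \frac{\pi^{2}}{19 \cosh{\left(\frac{\pi \omega}{38} \right)} \cosh{\left(\frac{\pi \omega}{2} \right)}}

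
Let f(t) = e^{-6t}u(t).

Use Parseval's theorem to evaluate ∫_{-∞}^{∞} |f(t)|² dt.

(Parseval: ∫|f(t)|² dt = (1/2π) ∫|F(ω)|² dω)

∫|f(t)|² dt = \frac{1}{12}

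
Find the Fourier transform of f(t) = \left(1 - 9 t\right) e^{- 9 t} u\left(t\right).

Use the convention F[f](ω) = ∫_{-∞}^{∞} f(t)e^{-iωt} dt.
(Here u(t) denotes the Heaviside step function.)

F(ω) = \frac{i \omega}{- \omega^{2} + 18 i \omega + 81}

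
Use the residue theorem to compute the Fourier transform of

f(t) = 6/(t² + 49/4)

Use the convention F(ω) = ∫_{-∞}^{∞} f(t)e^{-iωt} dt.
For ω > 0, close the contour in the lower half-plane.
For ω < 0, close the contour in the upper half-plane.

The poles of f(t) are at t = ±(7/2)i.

Let g(z) = f(z)e^{-iωz}; for large |z| the factor e^{-iωz} decays in the lower half-plane when ω > 0 and in the upper half-plane when ω < 0.

Case ω > 0 (lower half-plane, clockwise contour ⇒ F(ω) = -2πi·ΣRes):
  Res_{z = - \frac{7 i}{2}} g(z) = \frac{6 i e^{- \frac{7 \omega}{2}}}{7}
  F(ω) = -2πi·ΣRes = \frac{12 \pi e^{- \frac{7 \omega}{2}}}{7}

Case ω < 0 (upper half-plane, counterclockwise contour ⇒ F(ω) = +2πi·ΣRes):
  Res_{z = \frac{7 i}{2}} g(z) = - \frac{6 i e^{\frac{7 \omega}{2}}}{7}
  F(ω) = 2πi·ΣRes = \frac{12 \pi e^{\frac{7 \omega}{2}}}{7}

Both cases combine into a single formula in |ω|:

F(ω) = \frac{12 \pi e^{- \frac{7 \left|{\omega}\right|}{2}}}{7}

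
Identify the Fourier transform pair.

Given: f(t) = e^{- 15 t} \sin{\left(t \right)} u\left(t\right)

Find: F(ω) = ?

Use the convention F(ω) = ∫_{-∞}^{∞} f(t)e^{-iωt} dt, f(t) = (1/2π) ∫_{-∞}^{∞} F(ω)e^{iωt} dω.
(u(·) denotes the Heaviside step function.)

F(ω) = \frac{1}{\left(i \omega + 15\right)^{2} + 1}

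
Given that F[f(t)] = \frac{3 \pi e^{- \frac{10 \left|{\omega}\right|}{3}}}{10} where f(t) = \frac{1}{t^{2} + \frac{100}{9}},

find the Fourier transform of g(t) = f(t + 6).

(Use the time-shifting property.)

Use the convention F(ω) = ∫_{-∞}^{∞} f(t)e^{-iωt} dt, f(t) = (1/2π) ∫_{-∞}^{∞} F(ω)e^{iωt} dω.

F[g](ω) = \frac{3 \pi e^{6 i \omega - \frac{10 \left|{\omega}\right|}{3}}}{10}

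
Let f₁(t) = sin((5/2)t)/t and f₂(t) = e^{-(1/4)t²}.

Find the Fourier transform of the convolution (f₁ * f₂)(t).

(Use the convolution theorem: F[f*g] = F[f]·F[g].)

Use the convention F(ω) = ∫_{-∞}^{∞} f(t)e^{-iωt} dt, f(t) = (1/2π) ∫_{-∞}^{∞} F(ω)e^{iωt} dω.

F[f₁*f₂](ω) = \begin{cases} 2 \pi^{\frac{3}{2}} e^{- \omega^{2}} & \text{for}\: \omega > - \frac{5}{2} \wedge \omega < \frac{5}{2} \\0 & \text{otherwise} \end{cases}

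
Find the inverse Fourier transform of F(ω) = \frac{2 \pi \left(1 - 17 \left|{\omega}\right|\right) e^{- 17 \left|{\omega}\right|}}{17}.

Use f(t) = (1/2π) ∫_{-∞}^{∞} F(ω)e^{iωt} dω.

f(t) = \frac{4 t^{2}}{\left(t^{2} + 289\right)^{2}}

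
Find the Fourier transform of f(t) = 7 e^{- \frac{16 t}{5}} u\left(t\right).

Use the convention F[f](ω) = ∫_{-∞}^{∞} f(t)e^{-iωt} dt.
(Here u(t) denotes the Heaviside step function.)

F(ω) = \frac{35}{5 i \omega + 16}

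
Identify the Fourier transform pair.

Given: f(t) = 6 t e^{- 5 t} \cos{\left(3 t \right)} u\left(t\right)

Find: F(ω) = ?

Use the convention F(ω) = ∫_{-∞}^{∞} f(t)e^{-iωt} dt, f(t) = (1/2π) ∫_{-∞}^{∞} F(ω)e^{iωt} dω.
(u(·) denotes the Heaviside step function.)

F(ω) = \frac{6 \left(\left(i \omega + 5\right)^{2} - 9\right)}{\left(\left(i \omega + 5\right)^{2} + 9\right)^{2}}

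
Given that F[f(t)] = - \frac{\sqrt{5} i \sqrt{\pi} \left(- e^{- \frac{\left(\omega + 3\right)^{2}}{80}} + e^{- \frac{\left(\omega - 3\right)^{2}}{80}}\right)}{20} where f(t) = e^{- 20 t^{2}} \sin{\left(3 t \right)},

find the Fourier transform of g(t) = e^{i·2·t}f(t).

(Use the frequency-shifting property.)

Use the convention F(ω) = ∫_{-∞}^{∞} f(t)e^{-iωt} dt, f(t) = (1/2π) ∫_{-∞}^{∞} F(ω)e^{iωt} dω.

F[g](ω) = \frac{\sqrt{5} i \sqrt{\pi} e^{- \frac{\left(\omega + 1\right)^{2}}{80}}}{20} - \frac{\sqrt{5} i \sqrt{\pi} e^{- \frac{\left(\omega - 5\right)^{2}}{80}}}{20}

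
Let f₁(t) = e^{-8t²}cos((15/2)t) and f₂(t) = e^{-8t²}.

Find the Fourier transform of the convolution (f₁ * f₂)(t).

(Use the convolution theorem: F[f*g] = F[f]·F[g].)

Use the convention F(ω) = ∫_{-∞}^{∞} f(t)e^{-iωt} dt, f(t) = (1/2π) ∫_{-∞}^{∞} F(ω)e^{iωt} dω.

F[f₁*f₂](ω) = \frac{\pi \left(e^{\frac{15 \omega}{16}} + 1\right) e^{- \frac{\omega^{2}}{16} - \frac{15 \omega}{32} - \frac{225}{128}}}{16}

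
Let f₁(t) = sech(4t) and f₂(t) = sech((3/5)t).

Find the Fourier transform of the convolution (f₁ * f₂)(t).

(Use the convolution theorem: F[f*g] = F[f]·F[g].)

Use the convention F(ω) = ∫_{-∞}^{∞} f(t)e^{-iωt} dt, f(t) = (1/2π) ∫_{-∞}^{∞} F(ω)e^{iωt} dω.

F[f₁*f₂](ω) = \frac{5 \pi^{2}}{12 \cosh{\left(\frac{\pi \omega}{8} \right)} \cosh{\left(\frac{5 \pi \omega}{6} \right)}}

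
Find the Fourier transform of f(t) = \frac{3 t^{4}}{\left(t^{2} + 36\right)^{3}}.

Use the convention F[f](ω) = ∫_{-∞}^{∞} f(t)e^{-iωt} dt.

F(ω) = \frac{3 \pi \left(12 \omega^{2} - 10 \left|{\omega}\right| + 1\right) e^{- 6 \left|{\omega}\right|}}{16}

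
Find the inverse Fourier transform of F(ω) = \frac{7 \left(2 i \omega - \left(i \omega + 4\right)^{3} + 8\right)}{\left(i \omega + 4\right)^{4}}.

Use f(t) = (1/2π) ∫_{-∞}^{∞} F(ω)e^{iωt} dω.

f(t) = 7 \left(t^{2} - 1\right) e^{- 4 t} u\left(t\right)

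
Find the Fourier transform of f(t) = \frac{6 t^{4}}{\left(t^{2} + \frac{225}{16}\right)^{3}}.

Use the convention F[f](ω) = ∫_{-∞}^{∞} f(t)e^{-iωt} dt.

F(ω) = \frac{3 \pi \left(75 \omega^{2} - 100 \left|{\omega}\right| + 16\right) e^{- \frac{15 \left|{\omega}\right|}{4}}}{80}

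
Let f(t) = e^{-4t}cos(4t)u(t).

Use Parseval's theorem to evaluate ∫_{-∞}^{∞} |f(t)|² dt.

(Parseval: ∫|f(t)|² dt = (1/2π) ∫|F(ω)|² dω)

∫|f(t)|² dt = \frac{3}{32}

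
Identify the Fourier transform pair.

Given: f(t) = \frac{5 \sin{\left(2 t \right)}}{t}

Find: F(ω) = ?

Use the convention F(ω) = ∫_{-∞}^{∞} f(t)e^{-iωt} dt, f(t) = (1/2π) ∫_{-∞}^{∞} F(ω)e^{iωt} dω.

F(ω) = \begin{cases} 5 \pi & \text{for}\: \omega > -2 \wedge \omega < 2 \\0 & \text{otherwise} \end{cases}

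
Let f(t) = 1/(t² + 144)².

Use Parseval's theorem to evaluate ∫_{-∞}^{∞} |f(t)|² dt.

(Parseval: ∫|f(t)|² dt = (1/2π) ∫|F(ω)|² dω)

∫|f(t)|² dt = \frac{5 \pi}{573308928}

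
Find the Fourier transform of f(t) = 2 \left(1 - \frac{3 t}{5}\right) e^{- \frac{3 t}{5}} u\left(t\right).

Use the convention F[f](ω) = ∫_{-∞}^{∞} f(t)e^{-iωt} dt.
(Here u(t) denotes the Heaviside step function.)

F(ω) = \frac{50 i \omega}{- 25 \omega^{2} + 30 i \omega + 9}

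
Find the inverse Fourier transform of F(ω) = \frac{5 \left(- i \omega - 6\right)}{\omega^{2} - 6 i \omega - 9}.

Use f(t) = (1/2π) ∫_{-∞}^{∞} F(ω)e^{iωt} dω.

f(t) = 5 \left(3 t + 1\right) e^{- 3 t} u\left(t\right)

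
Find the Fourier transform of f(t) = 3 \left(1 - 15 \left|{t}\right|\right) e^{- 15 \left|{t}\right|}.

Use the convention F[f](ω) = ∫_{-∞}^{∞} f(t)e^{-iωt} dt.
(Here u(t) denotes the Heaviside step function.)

F(ω) = \frac{180 \omega^{2}}{\left(\omega^{2} + 225\right)^{2}}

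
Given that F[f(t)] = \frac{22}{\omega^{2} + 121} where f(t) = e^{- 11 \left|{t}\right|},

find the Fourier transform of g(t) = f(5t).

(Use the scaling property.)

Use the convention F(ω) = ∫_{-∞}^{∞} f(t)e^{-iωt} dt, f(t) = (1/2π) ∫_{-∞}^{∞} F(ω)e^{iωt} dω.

F[g](ω) = \frac{110}{\omega^{2} + 3025}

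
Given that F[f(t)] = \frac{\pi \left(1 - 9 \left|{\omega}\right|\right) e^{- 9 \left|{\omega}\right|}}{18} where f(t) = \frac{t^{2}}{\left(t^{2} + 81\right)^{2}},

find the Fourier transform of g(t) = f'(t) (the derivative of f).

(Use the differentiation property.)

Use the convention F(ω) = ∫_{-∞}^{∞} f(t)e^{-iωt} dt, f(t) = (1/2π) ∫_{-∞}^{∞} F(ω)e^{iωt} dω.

F[g](ω) = \frac{i \pi \omega \left(1 - 9 \left|{\omega}\right|\right) e^{- 9 \left|{\omega}\right|}}{18}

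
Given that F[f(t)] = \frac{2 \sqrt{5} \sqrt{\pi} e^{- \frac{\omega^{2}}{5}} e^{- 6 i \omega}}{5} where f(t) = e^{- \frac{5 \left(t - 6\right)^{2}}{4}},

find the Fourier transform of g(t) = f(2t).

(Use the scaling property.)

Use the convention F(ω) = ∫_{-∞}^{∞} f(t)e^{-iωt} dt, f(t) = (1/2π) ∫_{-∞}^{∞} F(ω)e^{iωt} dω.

F[g](ω) = \frac{\sqrt{5} \sqrt{\pi} e^{- \frac{\omega \left(\omega + 60 i\right)}{20}}}{5}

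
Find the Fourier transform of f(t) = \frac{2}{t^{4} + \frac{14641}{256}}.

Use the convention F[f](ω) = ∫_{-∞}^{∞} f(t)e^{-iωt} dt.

F(ω) = \frac{128 \pi e^{- \frac{11 \sqrt{2} \left|{\omega}\right|}{8}} \sin{\left(\frac{11 \sqrt{2} \left|{\omega}\right|}{8} + \frac{\pi}{4} \right)}}{1331}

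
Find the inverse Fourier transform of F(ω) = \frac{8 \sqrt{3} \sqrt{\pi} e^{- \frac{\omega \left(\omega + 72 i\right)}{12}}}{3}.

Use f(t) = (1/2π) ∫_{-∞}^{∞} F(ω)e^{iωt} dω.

f(t) = 8 e^{- 3 \left(t - 6\right)^{2}}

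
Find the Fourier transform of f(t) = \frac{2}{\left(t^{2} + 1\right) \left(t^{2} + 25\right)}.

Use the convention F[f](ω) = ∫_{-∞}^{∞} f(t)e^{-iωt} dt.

F(ω) = \frac{\pi e^{- \left|{\omega}\right|}}{12} - \frac{\pi e^{- 5 \left|{\omega}\right|}}{60}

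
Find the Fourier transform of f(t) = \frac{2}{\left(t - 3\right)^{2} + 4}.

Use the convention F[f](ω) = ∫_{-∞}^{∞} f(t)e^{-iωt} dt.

F(ω) = \pi e^{- 3 i \omega - 2 \left|{\omega}\right|}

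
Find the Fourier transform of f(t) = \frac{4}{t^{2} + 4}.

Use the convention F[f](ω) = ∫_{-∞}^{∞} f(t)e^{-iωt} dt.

F(ω) = 2 \pi e^{- 2 \left|{\omega}\right|}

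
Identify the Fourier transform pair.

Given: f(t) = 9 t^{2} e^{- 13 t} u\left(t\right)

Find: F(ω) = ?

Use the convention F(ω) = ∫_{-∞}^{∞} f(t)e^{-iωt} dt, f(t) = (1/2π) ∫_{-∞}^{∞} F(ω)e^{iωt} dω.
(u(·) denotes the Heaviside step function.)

F(ω) = \frac{18}{\left(i \omega + 13\right)^{3}}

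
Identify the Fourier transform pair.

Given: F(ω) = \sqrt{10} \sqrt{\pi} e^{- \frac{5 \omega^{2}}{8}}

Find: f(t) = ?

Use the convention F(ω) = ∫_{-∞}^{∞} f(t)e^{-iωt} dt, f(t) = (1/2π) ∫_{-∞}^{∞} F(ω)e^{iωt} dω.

f(t) = 2 e^{- \frac{2 t^{2}}{5}}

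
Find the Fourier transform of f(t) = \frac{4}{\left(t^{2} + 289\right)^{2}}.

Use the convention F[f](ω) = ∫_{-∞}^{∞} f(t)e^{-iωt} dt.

F(ω) = \frac{2 \pi \left(17 \left|{\omega}\right| + 1\right) e^{- 17 \left|{\omega}\right|}}{4913}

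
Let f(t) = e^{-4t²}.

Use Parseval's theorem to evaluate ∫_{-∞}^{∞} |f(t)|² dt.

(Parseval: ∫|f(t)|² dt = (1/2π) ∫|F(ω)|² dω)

∫|f(t)|² dt = \frac{\sqrt{2} \sqrt{\pi}}{4}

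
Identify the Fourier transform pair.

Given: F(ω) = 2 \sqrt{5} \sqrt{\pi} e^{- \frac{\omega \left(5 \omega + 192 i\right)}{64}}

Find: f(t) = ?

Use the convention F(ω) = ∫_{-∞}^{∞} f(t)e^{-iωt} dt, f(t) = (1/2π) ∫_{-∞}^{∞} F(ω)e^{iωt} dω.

f(t) = 8 e^{- \frac{16 \left(t - 3\right)^{2}}{5}}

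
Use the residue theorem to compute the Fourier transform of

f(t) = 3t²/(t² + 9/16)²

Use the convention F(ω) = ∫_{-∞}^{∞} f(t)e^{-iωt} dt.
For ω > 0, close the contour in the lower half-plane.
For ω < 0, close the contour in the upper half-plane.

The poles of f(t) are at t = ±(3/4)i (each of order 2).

Let g(z) = f(z)e^{-iωz}; for large |z| the factor e^{-iωz} decays in the lower half-plane when ω > 0 and in the upper half-plane when ω < 0.

Case ω > 0 (lower half-plane, clockwise contour ⇒ F(ω) = -2πi·ΣRes):
  Res_{z = - \frac{3 i}{4}} g(z) = \frac{i \left(4 - 3 \omega\right) e^{- \frac{3 \omega}{4}}}{4} (pole of order 2)
  F(ω) = -2πi·ΣRes = \frac{\pi \left(4 - 3 \omega\right) e^{- \frac{3 \omega}{4}}}{2}

Case ω < 0 (upper half-plane, counterclockwise contour ⇒ F(ω) = +2πi·ΣRes):
  Res_{z = \frac{3 i}{4}} g(z) = \frac{i \left(- 3 \omega - 4\right) e^{\frac{3 \omega}{4}}}{4} (pole of order 2)
  F(ω) = 2πi·ΣRes = \frac{\pi \left(3 \omega + 4\right) e^{\frac{3 \omega}{4}}}{2}

Both cases combine into a single formula in |ω|:

F(ω) = \frac{\pi \left(4 - 3 \left|{\omega}\right|\right) e^{- \frac{3 \left|{\omega}\right|}{4}}}{2}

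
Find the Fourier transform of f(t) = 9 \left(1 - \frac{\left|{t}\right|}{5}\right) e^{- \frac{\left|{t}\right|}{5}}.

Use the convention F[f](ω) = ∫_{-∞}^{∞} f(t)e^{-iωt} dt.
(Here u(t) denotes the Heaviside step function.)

F(ω) = \frac{4500 \omega^{2}}{\left(25 \omega^{2} + 1\right)^{2}}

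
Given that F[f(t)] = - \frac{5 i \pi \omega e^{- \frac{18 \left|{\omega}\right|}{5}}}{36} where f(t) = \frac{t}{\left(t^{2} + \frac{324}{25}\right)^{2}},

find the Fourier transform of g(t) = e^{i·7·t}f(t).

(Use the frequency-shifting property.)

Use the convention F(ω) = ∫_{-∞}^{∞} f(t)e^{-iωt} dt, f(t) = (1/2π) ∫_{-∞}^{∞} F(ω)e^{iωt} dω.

F[g](ω) = \frac{5 i \pi \left(7 - \omega\right) e^{- \frac{18 \left|{\omega - 7}\right|}{5}}}{36}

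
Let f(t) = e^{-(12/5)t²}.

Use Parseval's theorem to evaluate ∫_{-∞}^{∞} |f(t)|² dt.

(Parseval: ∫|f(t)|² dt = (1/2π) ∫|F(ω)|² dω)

∫|f(t)|² dt = \frac{\sqrt{30} \sqrt{\pi}}{12}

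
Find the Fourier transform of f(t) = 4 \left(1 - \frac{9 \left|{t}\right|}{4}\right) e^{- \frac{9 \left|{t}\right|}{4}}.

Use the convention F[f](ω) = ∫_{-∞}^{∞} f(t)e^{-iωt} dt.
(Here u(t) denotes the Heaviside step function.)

F(ω) = \frac{9216 \omega^{2}}{\left(16 \omega^{2} + 81\right)^{2}}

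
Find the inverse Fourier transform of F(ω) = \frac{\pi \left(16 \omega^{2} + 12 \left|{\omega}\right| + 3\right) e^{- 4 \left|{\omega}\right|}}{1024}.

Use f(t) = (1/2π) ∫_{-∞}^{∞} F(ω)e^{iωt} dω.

f(t) = \frac{8}{\left(t^{2} + 16\right)^{3}}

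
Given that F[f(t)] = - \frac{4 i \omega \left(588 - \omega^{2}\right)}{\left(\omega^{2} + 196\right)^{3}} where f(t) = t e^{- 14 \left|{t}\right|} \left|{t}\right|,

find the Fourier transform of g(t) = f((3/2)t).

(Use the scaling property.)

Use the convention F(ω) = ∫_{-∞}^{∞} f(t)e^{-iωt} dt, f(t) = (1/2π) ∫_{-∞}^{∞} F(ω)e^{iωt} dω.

F[g](ω) = \frac{9 i \omega \left(\omega^{2} - 1323\right)}{\left(\omega^{2} + 441\right)^{3}}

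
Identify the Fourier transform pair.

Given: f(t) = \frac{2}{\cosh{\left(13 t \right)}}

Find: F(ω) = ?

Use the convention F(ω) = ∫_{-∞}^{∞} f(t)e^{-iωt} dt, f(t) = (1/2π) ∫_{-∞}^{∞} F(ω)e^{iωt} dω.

F(ω) = \frac{2 \pi}{13 \cosh{\left(\frac{\pi \omega}{26} \right)}}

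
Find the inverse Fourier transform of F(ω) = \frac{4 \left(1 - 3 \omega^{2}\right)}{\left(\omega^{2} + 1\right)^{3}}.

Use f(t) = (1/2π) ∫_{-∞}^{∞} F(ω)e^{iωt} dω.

f(t) = t^{2} e^{- \left|{t}\right|}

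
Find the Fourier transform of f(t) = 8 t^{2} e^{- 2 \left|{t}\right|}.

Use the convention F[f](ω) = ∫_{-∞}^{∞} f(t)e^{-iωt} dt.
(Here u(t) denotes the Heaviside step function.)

F(ω) = \frac{64 \left(4 - 3 \omega^{2}\right)}{\left(\omega^{2} + 4\right)^{3}}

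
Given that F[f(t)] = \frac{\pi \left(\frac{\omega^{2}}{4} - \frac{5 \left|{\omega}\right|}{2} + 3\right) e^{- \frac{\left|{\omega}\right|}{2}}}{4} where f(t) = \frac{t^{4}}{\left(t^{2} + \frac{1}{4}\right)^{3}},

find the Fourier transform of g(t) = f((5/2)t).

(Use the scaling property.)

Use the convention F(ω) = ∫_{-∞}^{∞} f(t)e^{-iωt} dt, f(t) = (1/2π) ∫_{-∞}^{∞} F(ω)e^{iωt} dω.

F[g](ω) = \frac{\pi \left(\omega^{2} - 25 \left|{\omega}\right| + 75\right) e^{- \frac{\left|{\omega}\right|}{5}}}{250}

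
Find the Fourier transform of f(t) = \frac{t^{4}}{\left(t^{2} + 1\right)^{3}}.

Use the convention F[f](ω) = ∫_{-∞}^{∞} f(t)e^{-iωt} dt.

F(ω) = \frac{\pi \left(\omega^{2} - 5 \left|{\omega}\right| + 3\right) e^{- \left|{\omega}\right|}}{8}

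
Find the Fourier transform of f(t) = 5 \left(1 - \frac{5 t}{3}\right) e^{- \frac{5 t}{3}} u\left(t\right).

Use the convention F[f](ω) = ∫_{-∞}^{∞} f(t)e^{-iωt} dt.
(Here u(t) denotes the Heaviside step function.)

F(ω) = \frac{45 i \omega}{- 9 \omega^{2} + 30 i \omega + 25}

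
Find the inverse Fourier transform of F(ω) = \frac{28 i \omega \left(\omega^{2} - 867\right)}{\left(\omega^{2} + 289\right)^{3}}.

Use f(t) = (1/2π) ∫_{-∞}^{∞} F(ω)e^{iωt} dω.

f(t) = 7 t e^{- 17 \left|{t}\right|} \left|{t}\right|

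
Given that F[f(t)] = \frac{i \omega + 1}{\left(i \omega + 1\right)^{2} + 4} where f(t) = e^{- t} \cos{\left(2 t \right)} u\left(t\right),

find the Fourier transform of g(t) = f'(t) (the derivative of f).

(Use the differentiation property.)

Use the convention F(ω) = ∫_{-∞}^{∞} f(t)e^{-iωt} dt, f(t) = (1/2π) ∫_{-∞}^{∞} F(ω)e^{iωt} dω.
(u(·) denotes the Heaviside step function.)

F[g](ω) = \frac{\omega \left(\omega - i\right)}{\omega^{2} - 2 i \omega - 5}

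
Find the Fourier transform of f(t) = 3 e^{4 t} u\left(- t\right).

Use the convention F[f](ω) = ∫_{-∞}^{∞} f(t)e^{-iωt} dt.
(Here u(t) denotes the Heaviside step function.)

F(ω) = - \frac{3}{i \omega - 4}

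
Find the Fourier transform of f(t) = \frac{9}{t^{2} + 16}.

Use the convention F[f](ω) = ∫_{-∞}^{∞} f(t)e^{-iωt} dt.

F(ω) = \frac{9 \pi e^{- 4 \left|{\omega}\right|}}{4}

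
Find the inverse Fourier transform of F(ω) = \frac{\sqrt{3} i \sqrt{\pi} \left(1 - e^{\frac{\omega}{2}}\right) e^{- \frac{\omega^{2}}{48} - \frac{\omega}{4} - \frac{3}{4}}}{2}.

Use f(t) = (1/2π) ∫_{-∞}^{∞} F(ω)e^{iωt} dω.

f(t) = 6 e^{- 12 t^{2}} \sin{\left(6 t \right)}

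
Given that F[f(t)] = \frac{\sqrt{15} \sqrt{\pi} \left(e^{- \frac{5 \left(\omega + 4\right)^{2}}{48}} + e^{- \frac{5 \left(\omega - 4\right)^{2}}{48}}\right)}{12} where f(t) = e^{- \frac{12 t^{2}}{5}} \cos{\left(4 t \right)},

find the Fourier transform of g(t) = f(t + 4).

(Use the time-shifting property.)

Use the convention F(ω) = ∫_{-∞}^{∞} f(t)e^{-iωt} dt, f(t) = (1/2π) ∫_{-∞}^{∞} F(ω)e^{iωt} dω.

F[g](ω) = \frac{\sqrt{15} \sqrt{\pi} \left(e^{\frac{5 \omega}{3}} + 1\right) e^{- \frac{5 \omega^{2}}{48} - \frac{5 \omega}{6} + 4 i \omega - \frac{5}{3}}}{12}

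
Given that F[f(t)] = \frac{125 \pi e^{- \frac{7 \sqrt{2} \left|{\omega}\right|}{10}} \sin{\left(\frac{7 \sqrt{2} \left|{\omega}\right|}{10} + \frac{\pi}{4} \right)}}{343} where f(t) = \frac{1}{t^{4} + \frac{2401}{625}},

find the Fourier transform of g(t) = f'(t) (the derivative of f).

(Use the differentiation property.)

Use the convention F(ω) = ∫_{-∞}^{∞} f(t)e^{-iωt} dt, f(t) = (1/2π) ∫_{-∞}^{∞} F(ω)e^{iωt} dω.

F[g](ω) = \frac{125 i \pi \omega e^{- \frac{7 \sqrt{2} \left|{\omega}\right|}{10}} \sin{\left(\frac{7 \sqrt{2} \left|{\omega}\right|}{10} + \frac{\pi}{4} \right)}}{343}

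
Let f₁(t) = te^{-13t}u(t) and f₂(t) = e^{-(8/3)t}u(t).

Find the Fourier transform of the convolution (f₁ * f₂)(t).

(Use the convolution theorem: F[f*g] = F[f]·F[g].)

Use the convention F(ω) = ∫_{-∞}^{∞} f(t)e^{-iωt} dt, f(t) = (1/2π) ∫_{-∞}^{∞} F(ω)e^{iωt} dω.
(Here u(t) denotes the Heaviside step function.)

F[f₁*f₂](ω) = \frac{3}{\left(i \omega + 13\right)^{2} \left(3 i \omega + 8\right)}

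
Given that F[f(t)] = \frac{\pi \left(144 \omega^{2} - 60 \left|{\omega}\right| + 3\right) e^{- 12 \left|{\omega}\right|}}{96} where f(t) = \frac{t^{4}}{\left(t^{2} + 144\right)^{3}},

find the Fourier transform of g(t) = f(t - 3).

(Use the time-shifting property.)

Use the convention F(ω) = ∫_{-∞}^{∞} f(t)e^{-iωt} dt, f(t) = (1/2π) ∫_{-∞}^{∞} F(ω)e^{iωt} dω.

F[g](ω) = \frac{\pi \left(48 \omega^{2} - 20 \left|{\omega}\right| + 1\right) e^{- 3 i \omega - 12 \left|{\omega}\right|}}{32}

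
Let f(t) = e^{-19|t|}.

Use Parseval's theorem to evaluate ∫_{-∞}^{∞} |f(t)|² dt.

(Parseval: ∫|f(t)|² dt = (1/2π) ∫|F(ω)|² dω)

∫|f(t)|² dt = \frac{1}{19}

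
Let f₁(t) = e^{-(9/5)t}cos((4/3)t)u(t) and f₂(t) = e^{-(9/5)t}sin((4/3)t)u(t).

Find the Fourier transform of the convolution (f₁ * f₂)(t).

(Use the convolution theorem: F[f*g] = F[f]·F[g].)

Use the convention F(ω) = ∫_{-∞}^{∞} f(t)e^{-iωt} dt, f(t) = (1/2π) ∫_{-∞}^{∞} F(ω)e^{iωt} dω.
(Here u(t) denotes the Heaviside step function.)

F[f₁*f₂](ω) = \frac{13500 \left(5 i \omega + 9\right)}{\left(9 \left(5 i \omega + 9\right)^{2} + 400\right)^{2}}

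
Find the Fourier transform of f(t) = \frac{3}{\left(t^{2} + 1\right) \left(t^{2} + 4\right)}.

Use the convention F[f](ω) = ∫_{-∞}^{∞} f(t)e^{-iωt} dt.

F(ω) = \pi e^{- \left|{\omega}\right|} - \frac{\pi e^{- 2 \left|{\omega}\right|}}{2}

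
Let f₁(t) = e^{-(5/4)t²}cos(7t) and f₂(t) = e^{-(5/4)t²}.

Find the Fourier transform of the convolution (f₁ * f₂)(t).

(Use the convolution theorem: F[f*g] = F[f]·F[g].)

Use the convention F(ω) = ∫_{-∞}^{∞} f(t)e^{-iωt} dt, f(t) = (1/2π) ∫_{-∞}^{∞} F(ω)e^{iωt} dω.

F[f₁*f₂](ω) = \frac{2 \pi \left(e^{\frac{28 \omega}{5}} + 1\right) e^{- \frac{2 \omega^{2}}{5} - \frac{14 \omega}{5} - \frac{49}{5}}}{5}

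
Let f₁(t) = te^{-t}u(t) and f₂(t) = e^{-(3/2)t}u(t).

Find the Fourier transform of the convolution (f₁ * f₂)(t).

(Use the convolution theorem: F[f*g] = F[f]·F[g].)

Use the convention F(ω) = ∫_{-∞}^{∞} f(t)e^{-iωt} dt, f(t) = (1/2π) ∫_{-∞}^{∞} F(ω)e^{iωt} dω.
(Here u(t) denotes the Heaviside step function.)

F[f₁*f₂](ω) = \frac{2}{\left(i \omega + 1\right)^{2} \left(2 i \omega + 3\right)}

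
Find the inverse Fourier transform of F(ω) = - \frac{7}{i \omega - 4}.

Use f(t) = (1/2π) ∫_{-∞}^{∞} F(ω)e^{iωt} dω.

f(t) = 7 e^{4 t} u\left(- t\right)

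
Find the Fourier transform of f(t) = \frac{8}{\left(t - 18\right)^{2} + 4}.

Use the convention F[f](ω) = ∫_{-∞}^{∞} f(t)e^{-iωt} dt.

F(ω) = 4 \pi e^{- 18 i \omega - 2 \left|{\omega}\right|}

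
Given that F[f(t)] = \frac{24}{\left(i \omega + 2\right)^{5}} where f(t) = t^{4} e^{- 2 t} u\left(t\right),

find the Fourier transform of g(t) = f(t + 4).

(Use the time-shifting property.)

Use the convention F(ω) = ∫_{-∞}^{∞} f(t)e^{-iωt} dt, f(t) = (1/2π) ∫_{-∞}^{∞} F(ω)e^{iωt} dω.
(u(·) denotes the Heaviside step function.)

F[g](ω) = \frac{24 e^{4 i \omega}}{\left(i \omega + 2\right)^{5}}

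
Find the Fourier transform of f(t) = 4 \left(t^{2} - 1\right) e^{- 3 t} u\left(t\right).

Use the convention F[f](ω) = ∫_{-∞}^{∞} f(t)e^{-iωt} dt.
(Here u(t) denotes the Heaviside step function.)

F(ω) = \frac{4 \left(2 i \omega - \left(i \omega + 3\right)^{3} + 6\right)}{\left(i \omega + 3\right)^{4}}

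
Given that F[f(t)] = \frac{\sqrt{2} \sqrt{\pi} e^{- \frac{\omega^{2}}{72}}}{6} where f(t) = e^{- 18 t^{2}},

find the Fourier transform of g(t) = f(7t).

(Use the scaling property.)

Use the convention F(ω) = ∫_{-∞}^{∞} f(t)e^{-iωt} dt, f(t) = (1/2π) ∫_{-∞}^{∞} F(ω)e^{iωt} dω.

F[g](ω) = \frac{\sqrt{2} \sqrt{\pi} e^{- \frac{\omega^{2}}{3528}}}{42}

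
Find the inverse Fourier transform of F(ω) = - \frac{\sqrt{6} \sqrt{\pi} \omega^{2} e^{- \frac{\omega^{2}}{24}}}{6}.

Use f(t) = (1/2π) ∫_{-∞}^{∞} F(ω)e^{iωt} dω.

f(t) = 6 \left(24 t^{2} - 2\right) e^{- 6 t^{2}}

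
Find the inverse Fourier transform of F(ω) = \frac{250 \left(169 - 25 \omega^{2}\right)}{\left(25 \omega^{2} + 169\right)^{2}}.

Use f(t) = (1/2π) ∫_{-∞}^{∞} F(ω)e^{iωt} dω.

f(t) = 5 e^{- \frac{13 \left|{t}\right|}{5}} \left|{t}\right|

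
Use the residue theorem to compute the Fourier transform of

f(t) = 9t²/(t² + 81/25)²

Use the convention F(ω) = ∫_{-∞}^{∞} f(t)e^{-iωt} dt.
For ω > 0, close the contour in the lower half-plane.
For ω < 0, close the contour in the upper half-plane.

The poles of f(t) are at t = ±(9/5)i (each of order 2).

Let g(z) = f(z)e^{-iωz}; for large |z| the factor e^{-iωz} decays in the lower half-plane when ω > 0 and in the upper half-plane when ω < 0.

Case ω > 0 (lower half-plane, clockwise contour ⇒ F(ω) = -2πi·ΣRes):
  Res_{z = - \frac{9 i}{5}} g(z) = \frac{i \left(5 - 9 \omega\right) e^{- \frac{9 \omega}{5}}}{4} (pole of order 2)
  F(ω) = -2πi·ΣRes = \frac{\pi \left(5 - 9 \omega\right) e^{- \frac{9 \omega}{5}}}{2}

Case ω < 0 (upper half-plane, counterclockwise contour ⇒ F(ω) = +2πi·ΣRes):
  Res_{z = \frac{9 i}{5}} g(z) = \frac{i \left(- 9 \omega - 5\right) e^{\frac{9 \omega}{5}}}{4} (pole of order 2)
  F(ω) = 2πi·ΣRes = \frac{\pi \left(9 \omega + 5\right) e^{\frac{9 \omega}{5}}}{2}

Both cases combine into a single formula in |ω|:

F(ω) = \frac{\pi \left(5 - 9 \left|{\omega}\right|\right) e^{- \frac{9 \left|{\omega}\right|}{5}}}{2}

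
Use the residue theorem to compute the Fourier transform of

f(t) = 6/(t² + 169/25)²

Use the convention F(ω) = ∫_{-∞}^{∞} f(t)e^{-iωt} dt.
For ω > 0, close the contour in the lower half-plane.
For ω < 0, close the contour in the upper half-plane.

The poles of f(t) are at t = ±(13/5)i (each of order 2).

Let g(z) = f(z)e^{-iωz}; for large |z| the factor e^{-iωz} decays in the lower half-plane when ω > 0 and in the upper half-plane when ω < 0.

Case ω > 0 (lower half-plane, clockwise contour ⇒ F(ω) = -2πi·ΣRes):
  Res_{z = - \frac{13 i}{5}} g(z) = \frac{75 i \left(13 \omega + 5\right) e^{- \frac{13 \omega}{5}}}{4394} (pole of order 2)
  F(ω) = -2πi·ΣRes = \frac{75 \pi \left(13 \omega + 5\right) e^{- \frac{13 \omega}{5}}}{2197}

Case ω < 0 (upper half-plane, counterclockwise contour ⇒ F(ω) = +2πi·ΣRes):
  Res_{z = \frac{13 i}{5}} g(z) = \frac{75 i \left(13 \omega - 5\right) e^{\frac{13 \omega}{5}}}{4394} (pole of order 2)
  F(ω) = 2πi·ΣRes = \frac{75 \pi \left(5 - 13 \omega\right) e^{\frac{13 \omega}{5}}}{2197}

Both cases combine into a single formula in |ω|:

F(ω) = \frac{75 \pi \left(13 \left|{\omega}\right| + 5\right) e^{- \frac{13 \left|{\omega}\right|}{5}}}{2197}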